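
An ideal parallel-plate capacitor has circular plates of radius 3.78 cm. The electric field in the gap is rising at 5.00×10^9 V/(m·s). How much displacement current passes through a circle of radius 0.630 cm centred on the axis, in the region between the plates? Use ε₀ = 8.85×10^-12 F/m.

I_d = ε₀ dΦ_E/dt = ε₀ πR² (dE/dt) = (8.85×10^-12)(4.489×10^-3)(5.00×10^9) = 1.986×10^-4 A through the full plate area.
Since J_d is uniform, the enclosed fraction is (r/R)² = 0.02778, giving I_d,enc = 5.52×10^-6 A.

5.52×10^-6 A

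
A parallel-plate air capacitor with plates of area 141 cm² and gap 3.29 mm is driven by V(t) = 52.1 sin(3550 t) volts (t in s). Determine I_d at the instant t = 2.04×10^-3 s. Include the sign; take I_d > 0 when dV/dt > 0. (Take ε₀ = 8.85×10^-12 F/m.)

4.03×10^-6 A

C = ε₀A/d = (8.85×10^-12)(0.0141)/(3.29×10^-3) = 3.793×10^-11 F. dV/dt = V₀ω·cos(ωt); at ωt = 7.242 rad this factor is 0.5745.
I_d = C dV/dt = (3.793×10^-11)(52.1)(3550)(0.5745) = 4.03×10^-6 A.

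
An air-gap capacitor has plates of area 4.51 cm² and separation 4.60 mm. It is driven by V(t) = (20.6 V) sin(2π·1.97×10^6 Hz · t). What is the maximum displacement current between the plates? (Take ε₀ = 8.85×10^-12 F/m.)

2.21×10^-4 A

The displacement current equals the conduction current C dV/dt, which peaks at C V₀ ω.
With C = ε₀A/d = (8.85×10^-12)(4.51×10^-4)/(4.60×10^-3) = 8.677×10^-13 F and ω = 2πf = 1.238×10^7 rad/s, I_d,max = (8.677×10^-13)(20.6)(1.238×10^7) = 2.21×10^-4 A.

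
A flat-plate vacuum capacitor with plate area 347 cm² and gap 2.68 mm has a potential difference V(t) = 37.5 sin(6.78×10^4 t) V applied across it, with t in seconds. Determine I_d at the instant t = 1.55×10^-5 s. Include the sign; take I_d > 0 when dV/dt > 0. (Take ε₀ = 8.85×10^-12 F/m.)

1.45×10^-4 A

C = ε₀A/d = (8.85×10^-12)(0.0347)/(2.68×10^-3) = 1.146×10^-10 F. dV/dt = V₀ω·cos(ωt); at ωt = 1.0509 rad this factor is 0.4968.
I_d = C dV/dt = (1.146×10^-10)(37.5)(6.78×10^4)(0.4968) = 1.45×10^-4 A.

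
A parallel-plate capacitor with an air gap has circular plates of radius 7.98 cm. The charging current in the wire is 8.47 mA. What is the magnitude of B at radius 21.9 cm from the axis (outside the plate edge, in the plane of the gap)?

Between the plates the displacement current equals the wire current: I_d = 8.47 mA = 8.47×10^-3 A.
For r ≥ R the full I_d is enclosed: B = μ₀ I_d/(2πr) = (4π×10^-7)(8.47×10^-3)/(2π·0.219) = 7.74×10^-9 T.

7.74×10^-9 T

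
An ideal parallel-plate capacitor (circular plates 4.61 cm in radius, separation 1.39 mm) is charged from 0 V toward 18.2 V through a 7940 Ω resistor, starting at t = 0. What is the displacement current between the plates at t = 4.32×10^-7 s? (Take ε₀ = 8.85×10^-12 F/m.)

With C = ε₀A/d = (8.85×10^-12)(6.677×10^-3)/(1.39×10^-3) = 4.251×10^-11 F, the time constant is τ = RC = 3.375×10^-7 s, so t/τ = 1.280 and e^(−t/τ) = 0.2780.
I_d = I_cond = (V₀/R) e^(−t/τ) = (2.292×10^-3)(0.2780) = 6.37×10^-4 A.

6.37×10^-4 A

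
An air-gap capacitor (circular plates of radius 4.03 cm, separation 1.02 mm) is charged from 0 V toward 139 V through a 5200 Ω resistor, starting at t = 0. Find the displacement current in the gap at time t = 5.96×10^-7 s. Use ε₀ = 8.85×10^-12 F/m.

2.01×10^-3 A

With C = ε₀A/d = (8.85×10^-12)(5.102×10^-3)/(1.02×10^-3) = 4.427×10^-11 F, the time constant is τ = RC = 2.302×10^-7 s, so t/τ = 2.589 and e^(−t/τ) = 0.07510.
I_d = I_cond = (V₀/R) e^(−t/τ) = (0.02673)(0.07510) = 2.01×10^-3 A.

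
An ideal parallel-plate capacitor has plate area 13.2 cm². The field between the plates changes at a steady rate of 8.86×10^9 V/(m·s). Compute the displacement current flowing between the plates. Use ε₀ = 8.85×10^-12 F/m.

1.04×10^-4 A

I_d = ε₀ A (dE/dt) = (8.85×10^-12)(1.32×10^-3 m²)(8.86×10^9) = 1.04×10^-4 A.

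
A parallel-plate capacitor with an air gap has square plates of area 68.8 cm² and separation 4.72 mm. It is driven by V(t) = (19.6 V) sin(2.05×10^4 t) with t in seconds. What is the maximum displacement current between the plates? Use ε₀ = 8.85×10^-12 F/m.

(dE/dt)_max = V₀ω/d = 8.513×10^7 V/(m·s); ω = 2.05×10^4 rad/s.
I_d,max = ε₀ A (dE/dt)_max = (8.85×10^-12)(6.88×10^-3)(8.513×10^7) = 5.18×10^-6 A.

5.18×10^-6 A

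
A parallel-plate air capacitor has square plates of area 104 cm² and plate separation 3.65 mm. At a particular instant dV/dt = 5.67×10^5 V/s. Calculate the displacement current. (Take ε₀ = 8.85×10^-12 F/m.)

C = ε₀A/d = (8.85×10^-12)(0.0104)/(3.65×10^-3) = 2.522×10^-11 F.
I_d = C dV/dt = (2.522×10^-11)(5.67×10^5) = 1.43×10^-5 A.

1.43×10^-5 A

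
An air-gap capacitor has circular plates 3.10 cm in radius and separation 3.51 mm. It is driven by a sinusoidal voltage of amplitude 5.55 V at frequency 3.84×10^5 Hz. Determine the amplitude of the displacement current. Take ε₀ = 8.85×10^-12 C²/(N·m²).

(dE/dt)_max = V₀ω/d = 3.815×10^9 V/(m·s); ω = 2πf = 2.413×10^6 rad/s.
I_d,max = ε₀ A (dE/dt)_max = (8.85×10^-12)(3.019×10^-3)(3.815×10^9) = 1.02×10^-4 A.

1.02×10^-4 A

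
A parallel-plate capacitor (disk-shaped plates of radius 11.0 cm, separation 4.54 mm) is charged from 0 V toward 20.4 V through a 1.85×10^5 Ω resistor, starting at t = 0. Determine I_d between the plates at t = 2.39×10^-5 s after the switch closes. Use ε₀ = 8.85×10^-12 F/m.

1.93×10^-5 A

With C = ε₀A/d = (8.85×10^-12)(0.03801)/(4.54×10^-3) = 7.409×10^-11 F, the time constant is τ = RC = 1.371×10^-5 s, so t/τ = 1.743 and e^(−t/τ) = 0.1750.
I_d = I_cond = (V₀/R) e^(−t/τ) = (1.103×10^-4)(0.1750) = 1.93×10^-5 A.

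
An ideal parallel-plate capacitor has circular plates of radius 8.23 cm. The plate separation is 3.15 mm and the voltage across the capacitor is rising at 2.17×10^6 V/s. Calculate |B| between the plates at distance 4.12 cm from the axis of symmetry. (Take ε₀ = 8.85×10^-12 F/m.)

I_d = C dV/dt with C = ε₀πR²/d = 5.979×10^-11 F, so I_d = (5.979×10^-11)(2.17×10^6) = 1.297×10^-4 A.
For r < R the Ampère–Maxwell law gives B(2πr) = μ₀ I_d (r²/R²), so B = μ₀ I_d r/(2πR²) = (4π×10^-7)(1.297×10^-4)(0.0412)/(2π·0.0823²) = 1.58×10^-10 T.

1.58×10^-10 T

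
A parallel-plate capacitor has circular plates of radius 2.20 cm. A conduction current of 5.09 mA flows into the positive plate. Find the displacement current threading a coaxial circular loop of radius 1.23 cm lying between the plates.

1.59×10^-3 A

Between the plates the displacement current equals the wire current: I_d = 5.09 mA = 5.09×10^-3 A.
Through an area πr² the displacement current is I_d·(πr²/πR²) = I_d (r/R)² = 1.59×10^-3 A.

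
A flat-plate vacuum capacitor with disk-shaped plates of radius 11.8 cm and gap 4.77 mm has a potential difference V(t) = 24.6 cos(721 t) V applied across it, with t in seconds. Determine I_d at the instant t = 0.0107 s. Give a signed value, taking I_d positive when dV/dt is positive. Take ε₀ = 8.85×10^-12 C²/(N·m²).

-1.43×10^-6 A

C = ε₀A/d = (8.85×10^-12)(0.04374)/(4.77×10^-3) = 8.115×10^-11 F. dV/dt = V₀ω·−sin(ωt); at ωt = 7.7147 rad this factor is -0.9903.
I_d = C dV/dt = (8.115×10^-11)(24.6)(721)(-0.9903) = -1.43×10^-6 A.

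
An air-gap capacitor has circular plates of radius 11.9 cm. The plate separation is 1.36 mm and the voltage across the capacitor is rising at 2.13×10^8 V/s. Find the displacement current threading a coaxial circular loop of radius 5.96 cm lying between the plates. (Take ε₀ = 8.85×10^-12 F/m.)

0.0155 A

I_d = C dV/dt with C = ε₀πR²/d = 2.895×10^-10 F, so I_d = (2.895×10^-10)(2.13×10^8) = 0.06166 A.
Since J_d is uniform, the enclosed fraction is (r/R)² = 0.2508, giving I_d,enc = 0.0155 A.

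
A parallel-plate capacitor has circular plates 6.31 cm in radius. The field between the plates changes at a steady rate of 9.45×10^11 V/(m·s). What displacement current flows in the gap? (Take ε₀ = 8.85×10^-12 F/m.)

0.105 A

The displacement current is ε₀ times dΦ_E/dt = ε₀ A dE/dt = (8.85×10^-12)(0.01251)(9.45×10^11) = 0.105 A.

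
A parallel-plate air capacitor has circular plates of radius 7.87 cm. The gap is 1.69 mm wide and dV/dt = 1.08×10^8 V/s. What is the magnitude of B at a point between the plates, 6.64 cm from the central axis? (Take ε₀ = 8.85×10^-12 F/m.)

2.36×10^-8 T

dE/dt = (dV/dt)/d = 6.391×10^10 V/(m·s); I_d = ε₀(πR²)(dE/dt) = (8.85×10^-12)(0.01946)(6.391×10^10) = 0.01101 A.
An Ampèrian loop of radius r encloses a fraction (r/R)² of I_d. Then B·2πr = μ₀ I_d (r/R)², giving B = μ₀ I_d r/(2πR²) = 2.36×10^-8 T.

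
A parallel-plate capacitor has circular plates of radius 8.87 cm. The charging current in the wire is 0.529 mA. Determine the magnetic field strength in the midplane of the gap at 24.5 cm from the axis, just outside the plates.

Between the plates the displacement current equals the wire current: I_d = 0.529 mA = 5.29×10^-4 A.
For r ≥ R the full I_d is enclosed: B = μ₀ I_d/(2πr) = (4π×10^-7)(5.29×10^-4)/(2π·0.245) = 4.32×10^-10 T.

4.32×10^-10 T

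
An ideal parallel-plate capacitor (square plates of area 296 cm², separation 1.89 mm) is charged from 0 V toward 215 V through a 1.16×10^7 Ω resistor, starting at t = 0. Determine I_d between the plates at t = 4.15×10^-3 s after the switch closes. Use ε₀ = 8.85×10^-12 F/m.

1.40×10^-6 A

C = ε₀A/d = (8.85×10^-12)(0.0296)/(1.89×10^-3) = 1.386×10^-10 F and τ = RC = 1.608×10^-3 s. I_d in the gap equals the RC charging current.
I_d(t) = (V₀/R) e^(−t/τ) = 1.853×10^-5 · e^(−2.581) = 1.40×10^-6 A.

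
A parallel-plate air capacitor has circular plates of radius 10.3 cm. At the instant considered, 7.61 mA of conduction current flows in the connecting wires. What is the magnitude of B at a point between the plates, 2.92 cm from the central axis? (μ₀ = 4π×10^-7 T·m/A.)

By continuity the displacement current in the gap matches the conduction current: I_d = 7.61×10^-3 A.
∮B·dl = μ₀ I_d,enc with I_d,enc = I_d r²/R² = 6.116×10^-4 A; so B = μ₀ I_d,enc/(2πr) = 4.19×10^-9 T.

4.19×10^-9 T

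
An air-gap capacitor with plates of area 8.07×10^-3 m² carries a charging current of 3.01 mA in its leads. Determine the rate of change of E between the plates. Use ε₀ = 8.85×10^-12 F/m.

4.21×10^10 V/(m·s)

By continuity, I_d in the gap equals the 3.01 mA flowing in the wire.
Then dE/dt = I_d/(ε₀A) = 4.21×10^10 V/(m·s).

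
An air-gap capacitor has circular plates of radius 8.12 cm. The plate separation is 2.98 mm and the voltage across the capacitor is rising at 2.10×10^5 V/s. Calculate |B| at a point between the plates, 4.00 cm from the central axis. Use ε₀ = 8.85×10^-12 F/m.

dE/dt = (dV/dt)/d = 7.047×10^7 V/(m·s); I_d = ε₀(πR²)(dE/dt) = (8.85×10^-12)(0.02071)(7.047×10^7) = 1.292×10^-5 A.
An Ampèrian loop of radius r encloses a fraction (r/R)² of I_d. Then B·2πr = μ₀ I_d (r/R)², giving B = μ₀ I_d r/(2πR²) = 1.57×10^-11 T.

1.57×10^-11 T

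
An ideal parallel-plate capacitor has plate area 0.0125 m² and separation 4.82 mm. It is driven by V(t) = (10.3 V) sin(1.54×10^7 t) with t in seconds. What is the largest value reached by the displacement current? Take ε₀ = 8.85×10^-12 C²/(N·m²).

3.64×10^-3 A

The displacement current equals the conduction current C dV/dt, which peaks at C V₀ ω.
With C = ε₀A/d = (8.85×10^-12)(0.0125)/(4.82×10^-3) = 2.295×10^-11 F and ω = 1.54×10^7 rad/s, I_d,max = (2.295×10^-11)(10.3)(1.54×10^7) = 3.64×10^-3 A.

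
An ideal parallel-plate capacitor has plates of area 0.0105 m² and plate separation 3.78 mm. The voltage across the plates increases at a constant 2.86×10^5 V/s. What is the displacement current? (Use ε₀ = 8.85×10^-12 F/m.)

7.03×10^-6 A

The displacement current equals the charging current C dV/dt. With C = ε₀A/d = (8.85×10^-12)(0.0105)/(3.78×10^-3) = 2.458×10^-11 F, I_d = (2.458×10^-11)(2.86×10^5) = 7.03×10^-6 A.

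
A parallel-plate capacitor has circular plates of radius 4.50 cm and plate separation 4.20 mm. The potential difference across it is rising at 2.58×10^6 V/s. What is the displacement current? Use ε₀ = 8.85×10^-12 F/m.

C = ε₀A/d = (8.85×10^-12)(6.362×10^-3)/(4.20×10^-3) = 1.341×10^-11 F.
I_d = C dV/dt = (1.341×10^-11)(2.58×10^6) = 3.46×10^-5 A.

3.46×10^-5 A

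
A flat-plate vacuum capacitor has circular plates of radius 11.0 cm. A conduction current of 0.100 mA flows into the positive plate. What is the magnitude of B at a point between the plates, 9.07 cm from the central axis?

1.50×10^-10 T

Between the plates the displacement current equals the wire current: I_d = 0.100 mA = 1.00×10^-4 A.
For r < R the Ampère–Maxwell law gives B(2πr) = μ₀ I_d (r²/R²), so B = μ₀ I_d r/(2πR²) = (4π×10^-7)(1.00×10^-4)(0.0907)/(2π·0.110²) = 1.50×10^-10 T.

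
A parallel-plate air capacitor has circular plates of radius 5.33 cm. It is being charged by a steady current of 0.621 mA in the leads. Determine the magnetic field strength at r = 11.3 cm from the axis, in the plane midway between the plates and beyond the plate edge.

Between the plates the displacement current equals the wire current: I_d = 0.621 mA = 6.21×10^-4 A.
With r > R the enclosed displacement current is the full I_d; B = μ₀ I_d / (2πr) = 1.10×10^-9 T.

1.10×10^-9 T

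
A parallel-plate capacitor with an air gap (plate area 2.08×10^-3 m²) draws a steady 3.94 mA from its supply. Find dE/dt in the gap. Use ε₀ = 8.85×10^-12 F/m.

2.14×10^11 V/(m·s)

The displacement current between the plates equals the conduction current, I_d = 3.94 mA.
Then dE/dt = I_d/(ε₀A) = 2.14×10^11 V/(m·s).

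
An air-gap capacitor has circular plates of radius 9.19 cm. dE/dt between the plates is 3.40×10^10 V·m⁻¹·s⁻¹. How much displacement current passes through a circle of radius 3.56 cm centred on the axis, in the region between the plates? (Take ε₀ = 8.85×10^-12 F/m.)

Total displacement current: I_d = ε₀(πR²)(dE/dt) = (8.85×10^-12)(0.02653)(3.40×10^10) = 7.983×10^-3 A.
Through an area πr² the displacement current is I_d·(πr²/πR²) = I_d (r/R)² = 1.20×10^-3 A.

1.20×10^-3 A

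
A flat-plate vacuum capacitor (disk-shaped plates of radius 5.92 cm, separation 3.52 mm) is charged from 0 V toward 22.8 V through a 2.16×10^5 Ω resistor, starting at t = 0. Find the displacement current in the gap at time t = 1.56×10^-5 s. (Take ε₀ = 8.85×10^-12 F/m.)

7.77×10^-6 A

C = ε₀A/d = (8.85×10^-12)(0.01101)/(3.52×10^-3) = 2.768×10^-11 F, so τ = RC = 5.979×10^-6 s.
The conduction current is I(t) = (V₀/R) e^(−t/τ), and the displacement current between the plates equals it.
t/τ = 2.609; I_d = (22.8/2.16×10^5) · e^(−2.609) = (1.056×10^-4)(0.07361) = 7.77×10^-6 A.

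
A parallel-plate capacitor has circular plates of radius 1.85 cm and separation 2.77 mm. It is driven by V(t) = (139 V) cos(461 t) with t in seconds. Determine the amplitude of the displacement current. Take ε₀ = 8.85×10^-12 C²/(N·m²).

C = ε₀A/d = (8.85×10^-12)(1.075×10^-3)/(2.77×10^-3) = 3.435×10^-12 F; ω = 461 rad/s.
I_d = C dV/dt, so |I_d|_max = C V₀ ω = (3.435×10^-12)(139)(461) = 2.20×10^-7 A.

2.20×10^-7 A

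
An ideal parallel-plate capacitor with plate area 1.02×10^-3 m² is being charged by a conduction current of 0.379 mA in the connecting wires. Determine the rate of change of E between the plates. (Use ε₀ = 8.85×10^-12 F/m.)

By continuity, I_d in the gap equals the 0.379 mA flowing in the wire.
Then dE/dt = I_d/(ε₀A) = 4.20×10^10 V/(m·s).

4.20×10^10 V/(m·s)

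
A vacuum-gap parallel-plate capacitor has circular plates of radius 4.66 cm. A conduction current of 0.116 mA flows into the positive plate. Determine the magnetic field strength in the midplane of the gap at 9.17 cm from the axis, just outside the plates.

2.53×10^-10 T

Between the plates the displacement current equals the wire current: I_d = 0.116 mA = 1.16×10^-4 A.
With r > R the enclosed displacement current is the full I_d; B = μ₀ I_d / (2πr) = 2.53×10^-10 T.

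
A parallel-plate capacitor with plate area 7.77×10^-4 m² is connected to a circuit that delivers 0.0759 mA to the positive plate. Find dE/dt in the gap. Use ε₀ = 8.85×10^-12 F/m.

1.10×10^10 V/(m·s)

Charge continuity gives I_d = I = 7.59×10^-5 A between the plates.
Then dE/dt = I_d/(ε₀A) = 1.10×10^10 V/(m·s).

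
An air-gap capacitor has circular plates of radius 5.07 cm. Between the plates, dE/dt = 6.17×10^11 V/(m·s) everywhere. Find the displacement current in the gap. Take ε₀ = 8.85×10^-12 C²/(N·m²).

The displacement current is ε₀ times dΦ_E/dt = ε₀ A dE/dt = (8.85×10^-12)(8.075×10^-3)(6.17×10^11) = 0.0441 A.

0.0441 A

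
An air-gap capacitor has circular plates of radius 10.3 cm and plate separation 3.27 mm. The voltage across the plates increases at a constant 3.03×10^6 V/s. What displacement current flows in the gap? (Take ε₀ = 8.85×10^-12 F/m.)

C = ε₀A/d = (8.85×10^-12)(0.03333)/(3.27×10^-3) = 9.021×10^-11 F.
I_d = C dV/dt = (9.021×10^-11)(3.03×10^6) = 2.73×10^-4 A.

2.73×10^-4 A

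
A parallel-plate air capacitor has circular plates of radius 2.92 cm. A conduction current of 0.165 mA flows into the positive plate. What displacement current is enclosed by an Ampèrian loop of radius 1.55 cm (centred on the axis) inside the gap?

By continuity the displacement current in the gap matches the conduction current: I_d = 1.65×10^-4 A.
Since J_d is uniform, the enclosed fraction is (r/R)² = 0.2818, giving I_d,enc = 4.65×10^-5 A.

4.65×10^-5 A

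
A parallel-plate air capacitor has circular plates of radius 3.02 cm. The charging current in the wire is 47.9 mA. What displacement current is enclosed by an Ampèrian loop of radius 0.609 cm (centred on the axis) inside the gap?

No conduction current crosses the gap, so I_d there equals the 0.0479 A in the leads.
Through an area πr² the displacement current is I_d·(πr²/πR²) = I_d (r/R)² = 1.95×10^-3 A.

1.95×10^-3 A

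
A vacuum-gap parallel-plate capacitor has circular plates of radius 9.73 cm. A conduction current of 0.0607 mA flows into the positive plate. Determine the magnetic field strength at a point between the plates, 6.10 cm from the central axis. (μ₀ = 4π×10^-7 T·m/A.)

7.82×10^-11 T

No conduction current crosses the gap, so I_d there equals the 6.07×10^-5 A in the leads.
An Ampèrian loop of radius r encloses a fraction (r/R)² of I_d. Then B·2πr = μ₀ I_d (r/R)², giving B = μ₀ I_d r/(2πR²) = 7.82×10^-11 T.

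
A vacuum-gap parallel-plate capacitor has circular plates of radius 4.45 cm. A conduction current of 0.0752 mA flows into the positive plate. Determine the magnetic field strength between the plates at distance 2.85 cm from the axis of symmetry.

By continuity the displacement current in the gap matches the conduction current: I_d = 7.52×10^-5 A.
For r < R the Ampère–Maxwell law gives B(2πr) = μ₀ I_d (r²/R²), so B = μ₀ I_d r/(2πR²) = (4π×10^-7)(7.52×10^-5)(0.0285)/(2π·0.0445²) = 2.16×10^-10 T.

2.16×10^-10 T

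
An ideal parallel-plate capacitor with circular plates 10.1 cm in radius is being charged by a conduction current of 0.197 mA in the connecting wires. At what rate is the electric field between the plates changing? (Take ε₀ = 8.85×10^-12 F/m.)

6.95×10^8 V/(m·s)

Charge continuity gives I_d = I = 1.97×10^-4 A between the plates.
Then dE/dt = I_d/(ε₀A) = 6.95×10^8 V/(m·s).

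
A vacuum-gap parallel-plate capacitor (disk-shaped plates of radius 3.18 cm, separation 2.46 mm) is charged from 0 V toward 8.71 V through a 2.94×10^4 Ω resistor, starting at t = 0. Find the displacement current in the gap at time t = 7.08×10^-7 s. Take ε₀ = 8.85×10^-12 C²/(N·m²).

C = ε₀A/d = (8.85×10^-12)(3.177×10^-3)/(2.46×10^-3) = 1.143×10^-11 F and τ = RC = 3.360×10^-7 s. I_d in the gap equals the RC charging current.
I_d(t) = (V₀/R) e^(−t/τ) = 2.963×10^-4 · e^(−2.107) = 3.60×10^-5 A.

3.60×10^-5 A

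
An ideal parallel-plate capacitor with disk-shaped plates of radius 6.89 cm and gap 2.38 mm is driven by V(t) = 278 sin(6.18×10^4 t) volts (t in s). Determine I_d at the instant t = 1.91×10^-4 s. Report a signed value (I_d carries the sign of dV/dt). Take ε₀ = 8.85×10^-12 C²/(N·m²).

dE/dt = (V₀ω/d)·cos(ωt) with ωt = 11.8038 rad: (278)(6.18×10^4)(0.7231)/(2.38×10^-3) = 5.220×10^9 V/(m·s).
I_d = ε₀ A dE/dt = (8.85×10^-12)(0.01491)(5.220×10^9) = 6.89×10^-4 A.

6.89×10^-4 A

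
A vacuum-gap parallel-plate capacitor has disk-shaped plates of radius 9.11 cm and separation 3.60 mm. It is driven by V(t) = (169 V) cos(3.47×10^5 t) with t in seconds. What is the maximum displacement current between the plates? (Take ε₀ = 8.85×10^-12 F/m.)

C = ε₀A/d = (8.85×10^-12)(0.02607)/(3.60×10^-3) = 6.409×10^-11 F; ω = 3.47×10^5 rad/s.
I_d = C dV/dt, so |I_d|_max = C V₀ ω = (6.409×10^-11)(169)(3.47×10^5) = 3.76×10^-3 A.

3.76×10^-3 A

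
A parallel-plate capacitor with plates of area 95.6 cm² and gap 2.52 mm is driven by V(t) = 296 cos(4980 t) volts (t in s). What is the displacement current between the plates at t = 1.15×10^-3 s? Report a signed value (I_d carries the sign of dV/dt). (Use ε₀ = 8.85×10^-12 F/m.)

2.61×10^-5 A

C = ε₀A/d = (8.85×10^-12)(9.56×10^-3)/(2.52×10^-3) = 3.357×10^-11 F. dV/dt = V₀ω·−sin(ωt); at ωt = 5.727 rad this factor is 0.5280.
I_d = C dV/dt = (3.357×10^-11)(296)(4980)(0.5280) = 2.61×10^-5 A.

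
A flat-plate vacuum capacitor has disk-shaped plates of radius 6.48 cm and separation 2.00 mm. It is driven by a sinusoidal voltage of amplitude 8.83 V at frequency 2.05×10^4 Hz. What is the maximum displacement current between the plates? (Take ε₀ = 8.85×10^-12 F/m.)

The displacement current equals the conduction current C dV/dt, which peaks at C V₀ ω.
With C = ε₀A/d = (8.85×10^-12)(0.01319)/(2.00×10^-3) = 5.837×10^-11 F and ω = 2πf = 1.288×10^5 rad/s, I_d,max = (5.837×10^-11)(8.83)(1.288×10^5) = 6.64×10^-5 A.

6.64×10^-5 A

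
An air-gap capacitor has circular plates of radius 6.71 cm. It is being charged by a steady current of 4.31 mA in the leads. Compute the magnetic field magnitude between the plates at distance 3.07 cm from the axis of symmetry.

5.88×10^-9 T

No conduction current crosses the gap, so I_d there equals the 4.31×10^-3 A in the leads.
∮B·dl = μ₀ I_d,enc with I_d,enc = I_d r²/R² = 9.022×10^-4 A; so B = μ₀ I_d,enc/(2πr) = 5.88×10^-9 T.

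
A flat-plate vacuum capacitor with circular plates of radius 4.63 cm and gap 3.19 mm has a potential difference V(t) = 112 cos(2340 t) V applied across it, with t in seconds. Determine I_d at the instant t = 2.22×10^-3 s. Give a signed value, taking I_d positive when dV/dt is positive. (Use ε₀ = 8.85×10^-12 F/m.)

C = ε₀A/d = (8.85×10^-12)(6.735×10^-3)/(3.19×10^-3) = 1.868×10^-11 F. dV/dt = V₀ω·−sin(ωt); at ωt = 5.1948 rad this factor is 0.8859.
I_d = C dV/dt = (1.868×10^-11)(112)(2340)(0.8859) = 4.34×10^-6 A.

4.34×10^-6 A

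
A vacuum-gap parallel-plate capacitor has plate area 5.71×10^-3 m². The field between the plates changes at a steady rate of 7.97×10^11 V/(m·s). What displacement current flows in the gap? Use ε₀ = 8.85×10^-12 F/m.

0.0403 A

The displacement current is ε₀ times dΦ_E/dt = ε₀ A dE/dt = (8.85×10^-12)(5.71×10^-3)(7.97×10^11) = 0.0403 A.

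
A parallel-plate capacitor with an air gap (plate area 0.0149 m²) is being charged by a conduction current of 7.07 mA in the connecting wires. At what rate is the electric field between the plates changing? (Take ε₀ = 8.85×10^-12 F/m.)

5.36×10^10 V/(m·s)

By continuity, I_d in the gap equals the 7.07 mA flowing in the wire.
Then dE/dt = I_d/(ε₀A) = 5.36×10^10 V/(m·s).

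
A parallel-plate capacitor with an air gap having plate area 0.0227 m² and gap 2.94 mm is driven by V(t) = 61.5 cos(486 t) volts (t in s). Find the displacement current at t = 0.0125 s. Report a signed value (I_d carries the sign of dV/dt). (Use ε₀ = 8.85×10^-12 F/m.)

4.22×10^-7 A

dV/dt = (61.5)(486)·−sin(6.075) = 6178 V/s.
I_d = C dV/dt with C = ε₀A/d = (8.85×10^-12)(0.0227)/(2.94×10^-3) = 6.833×10^-11 F, so I_d = (6.833×10^-11)(6178) = 4.22×10^-7 A.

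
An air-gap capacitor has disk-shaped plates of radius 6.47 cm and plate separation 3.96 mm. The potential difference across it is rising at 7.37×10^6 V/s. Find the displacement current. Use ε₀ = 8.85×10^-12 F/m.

C = ε₀A/d = (8.85×10^-12)(0.01315)/(3.96×10^-3) = 2.939×10^-11 F.
I_d = C dV/dt = (2.939×10^-11)(7.37×10^6) = 2.17×10^-4 A.

2.17×10^-4 A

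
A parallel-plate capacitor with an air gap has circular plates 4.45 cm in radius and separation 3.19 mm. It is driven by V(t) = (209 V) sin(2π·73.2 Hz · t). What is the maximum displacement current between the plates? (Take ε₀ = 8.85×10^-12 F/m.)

(dE/dt)_max = V₀ω/d = 3.013×10^7 V/(m·s); ω = 2πf = 459.9 rad/s.
I_d,max = ε₀ A (dE/dt)_max = (8.85×10^-12)(6.221×10^-3)(3.013×10^7) = 1.66×10^-6 A.

1.66×10^-6 A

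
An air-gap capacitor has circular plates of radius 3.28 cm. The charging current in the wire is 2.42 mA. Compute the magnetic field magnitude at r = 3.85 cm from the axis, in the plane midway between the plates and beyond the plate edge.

1.26×10^-8 T

No conduction current crosses the gap, so I_d there equals the 2.42×10^-3 A in the leads.
For r ≥ R the full I_d is enclosed: B = μ₀ I_d/(2πr) = (4π×10^-7)(2.42×10^-3)/(2π·0.0385) = 1.26×10^-8 T.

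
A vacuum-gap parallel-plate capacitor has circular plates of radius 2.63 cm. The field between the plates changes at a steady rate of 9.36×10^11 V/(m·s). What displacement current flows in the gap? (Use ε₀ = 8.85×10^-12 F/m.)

The displacement current is ε₀ times dΦ_E/dt = ε₀ A dE/dt = (8.85×10^-12)(2.173×10^-3)(9.36×10^11) = 0.0180 A.

0.0180 A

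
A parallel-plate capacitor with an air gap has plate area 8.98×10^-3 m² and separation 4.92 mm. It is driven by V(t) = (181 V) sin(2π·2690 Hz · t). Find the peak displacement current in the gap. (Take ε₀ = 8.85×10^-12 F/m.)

4.94×10^-5 A

(dE/dt)_max = V₀ω/d = 6.217×10^8 V/(m·s); ω = 2πf = 1.690×10^4 rad/s.
I_d,max = ε₀ A (dE/dt)_max = (8.85×10^-12)(8.98×10^-3)(6.217×10^8) = 4.94×10^-5 A.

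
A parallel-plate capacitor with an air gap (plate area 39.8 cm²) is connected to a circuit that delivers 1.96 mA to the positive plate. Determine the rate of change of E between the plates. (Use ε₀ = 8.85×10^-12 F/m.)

Charge continuity gives I_d = I = 1.96×10^-3 A between the plates.
Since I_d = ε₀ A dE/dt, dE/dt = I_d/(ε₀A) = (1.96×10^-3)/((8.85×10^-12)(3.98×10^-3)) = 5.56×10^10 V/(m·s).

5.56×10^10 V/(m·s)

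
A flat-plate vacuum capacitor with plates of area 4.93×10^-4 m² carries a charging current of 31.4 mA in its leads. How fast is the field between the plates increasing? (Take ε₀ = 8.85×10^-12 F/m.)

7.20×10^12 V/(m·s)

Charge continuity gives I_d = I = 0.0314 A between the plates.
Since I_d = ε₀ A dE/dt, dE/dt = I_d/(ε₀A) = (0.0314)/((8.85×10^-12)(4.93×10^-4)) = 7.20×10^12 V/(m·s).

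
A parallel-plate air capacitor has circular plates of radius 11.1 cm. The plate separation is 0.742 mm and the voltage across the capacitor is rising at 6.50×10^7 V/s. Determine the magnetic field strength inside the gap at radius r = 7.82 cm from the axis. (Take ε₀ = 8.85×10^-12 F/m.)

dE/dt = (dV/dt)/d = 8.760×10^10 V/(m·s); I_d = ε₀(πR²)(dE/dt) = (8.85×10^-12)(0.03871)(8.760×10^10) = 0.03001 A.
∮B·dl = μ₀ I_d,enc with I_d,enc = I_d r²/R² = 0.01489 A; so B = μ₀ I_d,enc/(2πr) = 3.81×10^-8 T.

3.81×10^-8 T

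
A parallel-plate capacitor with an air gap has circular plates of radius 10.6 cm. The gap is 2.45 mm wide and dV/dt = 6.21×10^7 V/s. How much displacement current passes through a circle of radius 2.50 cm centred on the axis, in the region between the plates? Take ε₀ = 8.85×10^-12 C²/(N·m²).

I_d = C dV/dt with C = ε₀πR²/d = 1.275×10^-10 F, so I_d = (1.275×10^-10)(6.21×10^7) = 7.918×10^-3 A.
The field is uniform, so I_d,enc = I_d (r/R)² = (7.918×10^-3)(2.50/10.6)² = 4.40×10^-4 A.

4.40×10^-4 A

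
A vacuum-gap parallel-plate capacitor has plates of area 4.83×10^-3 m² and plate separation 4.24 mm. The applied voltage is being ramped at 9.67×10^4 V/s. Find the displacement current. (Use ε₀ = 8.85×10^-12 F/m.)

E = V/d so dE/dt = (dV/dt)/d = 2.281×10^7 V/(m·s), and I_d = ε₀ A dE/dt = (8.85×10^-12)(4.83×10^-3)(2.281×10^7) = 9.75×10^-7 A.

9.75×10^-7 A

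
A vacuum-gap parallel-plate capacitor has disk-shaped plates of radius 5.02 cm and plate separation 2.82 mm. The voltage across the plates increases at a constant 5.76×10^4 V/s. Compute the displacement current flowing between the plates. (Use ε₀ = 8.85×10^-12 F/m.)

E = V/d so dE/dt = (dV/dt)/d = 2.043×10^7 V/(m·s), and I_d = ε₀ A dE/dt = (8.85×10^-12)(7.917×10^-3)(2.043×10^7) = 1.43×10^-6 A.

1.43×10^-6 A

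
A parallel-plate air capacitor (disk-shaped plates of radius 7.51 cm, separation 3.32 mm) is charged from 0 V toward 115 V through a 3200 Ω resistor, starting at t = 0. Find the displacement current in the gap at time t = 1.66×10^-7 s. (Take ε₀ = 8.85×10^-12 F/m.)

0.0120 A

C = ε₀A/d = (8.85×10^-12)(0.01772)/(3.32×10^-3) = 4.724×10^-11 F, so τ = RC = 1.512×10^-7 s.
The conduction current is I(t) = (V₀/R) e^(−t/τ), and the displacement current between the plates equals it.
t/τ = 1.098; I_d = (115/3200) · e^(−1.098) = (0.03594)(0.3335) = 0.0120 A.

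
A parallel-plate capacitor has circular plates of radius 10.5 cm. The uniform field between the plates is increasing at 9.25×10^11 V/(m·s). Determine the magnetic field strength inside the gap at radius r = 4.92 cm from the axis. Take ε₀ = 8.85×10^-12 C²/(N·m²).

Total displacement current: I_d = ε₀(πR²)(dE/dt) = (8.85×10^-12)(0.03464)(9.25×10^11) = 0.2836 A.
An Ampèrian loop of radius r encloses a fraction (r/R)² of I_d. Then B·2πr = μ₀ I_d (r/R)², giving B = μ₀ I_d r/(2πR²) = 2.53×10^-7 T.

2.53×10^-7 T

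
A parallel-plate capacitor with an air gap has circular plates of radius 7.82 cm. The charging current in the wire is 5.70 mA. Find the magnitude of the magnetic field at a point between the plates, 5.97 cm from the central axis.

1.11×10^-8 T

No conduction current crosses the gap, so I_d there equals the 5.70×10^-3 A in the leads.
For r < R the Ampère–Maxwell law gives B(2πr) = μ₀ I_d (r²/R²), so B = μ₀ I_d r/(2πR²) = (4π×10^-7)(5.70×10^-3)(0.0597)/(2π·0.0782²) = 1.11×10^-8 T.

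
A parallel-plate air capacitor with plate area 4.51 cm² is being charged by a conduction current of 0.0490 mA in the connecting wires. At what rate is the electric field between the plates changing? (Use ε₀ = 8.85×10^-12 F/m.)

By continuity, I_d in the gap equals the 0.0490 mA flowing in the wire.
Then dE/dt = I_d/(ε₀A) = 1.23×10^10 V/(m·s).

1.23×10^10 V/(m·s)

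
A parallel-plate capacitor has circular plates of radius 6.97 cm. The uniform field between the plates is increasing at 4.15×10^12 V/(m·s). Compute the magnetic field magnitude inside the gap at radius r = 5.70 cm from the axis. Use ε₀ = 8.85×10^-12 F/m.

1.32×10^-6 T

Total displacement current: I_d = ε₀(πR²)(dE/dt) = (8.85×10^-12)(0.01526)(4.15×10^12) = 0.5605 A.
∮B·dl = μ₀ I_d,enc with I_d,enc = I_d r²/R² = 0.3749 A; so B = μ₀ I_d,enc/(2πr) = 1.32×10^-6 T.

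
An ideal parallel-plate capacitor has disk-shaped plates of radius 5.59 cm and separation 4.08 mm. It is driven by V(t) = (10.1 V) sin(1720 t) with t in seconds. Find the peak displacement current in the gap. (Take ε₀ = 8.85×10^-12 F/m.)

The displacement current equals the conduction current C dV/dt, which peaks at C V₀ ω.
With C = ε₀A/d = (8.85×10^-12)(9.817×10^-3)/(4.08×10^-3) = 2.129×10^-11 F and ω = 1720 rad/s, I_d,max = (2.129×10^-11)(10.1)(1720) = 3.70×10^-7 A.

3.70×10^-7 A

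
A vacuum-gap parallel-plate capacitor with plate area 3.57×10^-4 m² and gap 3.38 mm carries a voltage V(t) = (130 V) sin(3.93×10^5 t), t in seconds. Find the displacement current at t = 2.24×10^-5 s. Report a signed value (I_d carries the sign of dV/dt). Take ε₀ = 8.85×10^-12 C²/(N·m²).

dV/dt = (130)(3.93×10^5)·cos(8.8032) = -4.153×10^7 V/s.
I_d = C dV/dt with C = ε₀A/d = (8.85×10^-12)(3.57×10^-4)/(3.38×10^-3) = 9.347×10^-13 F, so I_d = (9.347×10^-13)(-4.153×10^7) = -3.88×10^-5 A.

-3.88×10^-5 A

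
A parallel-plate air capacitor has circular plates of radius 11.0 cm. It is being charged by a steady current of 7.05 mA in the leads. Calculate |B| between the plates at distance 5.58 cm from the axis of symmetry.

No conduction current crosses the gap, so I_d there equals the 7.05×10^-3 A in the leads.
An Ampèrian loop of radius r encloses a fraction (r/R)² of I_d. Then B·2πr = μ₀ I_d (r/R)², giving B = μ₀ I_d r/(2πR²) = 6.50×10^-9 T.

6.50×10^-9 T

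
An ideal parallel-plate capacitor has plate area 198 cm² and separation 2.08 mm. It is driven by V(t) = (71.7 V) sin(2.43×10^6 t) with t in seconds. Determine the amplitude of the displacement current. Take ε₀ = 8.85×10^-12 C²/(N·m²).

0.0147 A

C = ε₀A/d = (8.85×10^-12)(0.0198)/(2.08×10^-3) = 8.425×10^-11 F; ω = 2.43×10^6 rad/s.
I_d = C dV/dt, so |I_d|_max = C V₀ ω = (8.425×10^-11)(71.7)(2.43×10^6) = 0.0147 A.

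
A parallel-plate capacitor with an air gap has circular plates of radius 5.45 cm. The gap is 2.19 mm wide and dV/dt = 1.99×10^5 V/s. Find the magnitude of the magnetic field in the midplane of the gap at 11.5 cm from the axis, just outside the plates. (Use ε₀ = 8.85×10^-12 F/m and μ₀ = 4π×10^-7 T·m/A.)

1.31×10^-11 T

dE/dt = (dV/dt)/d = 9.087×10^7 V/(m·s); I_d = ε₀(πR²)(dE/dt) = (8.85×10^-12)(9.331×10^-3)(9.087×10^7) = 7.504×10^-6 A.
For r ≥ R the full I_d is enclosed: B = μ₀ I_d/(2πr) = (4π×10^-7)(7.504×10^-6)/(2π·0.115) = 1.31×10^-11 T.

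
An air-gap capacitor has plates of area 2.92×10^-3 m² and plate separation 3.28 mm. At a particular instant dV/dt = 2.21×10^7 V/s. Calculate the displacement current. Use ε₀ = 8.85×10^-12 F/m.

1.74×10^-4 A

E = V/d so dE/dt = (dV/dt)/d = 6.738×10^9 V/(m·s), and I_d = ε₀ A dE/dt = (8.85×10^-12)(2.92×10^-3)(6.738×10^9) = 1.74×10^-4 A.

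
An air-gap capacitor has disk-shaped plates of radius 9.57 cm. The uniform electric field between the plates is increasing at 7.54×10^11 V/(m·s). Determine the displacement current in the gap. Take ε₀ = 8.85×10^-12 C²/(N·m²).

With a uniform field, Φ_E = EA, so I_d = ε₀ A dE/dt = 0.192 A.

0.192 A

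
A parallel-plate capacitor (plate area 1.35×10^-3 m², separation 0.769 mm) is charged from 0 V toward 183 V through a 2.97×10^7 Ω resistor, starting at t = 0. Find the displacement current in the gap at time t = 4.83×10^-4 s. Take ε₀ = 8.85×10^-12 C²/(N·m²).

2.16×10^-6 A

C = ε₀A/d = (8.85×10^-12)(1.35×10^-3)/(7.69×10^-4) = 1.554×10^-11 F and τ = RC = 4.615×10^-4 s. I_d in the gap equals the RC charging current.
I_d(t) = (V₀/R) e^(−t/τ) = 6.162×10^-6 · e^(−1.047) = 2.16×10^-6 A.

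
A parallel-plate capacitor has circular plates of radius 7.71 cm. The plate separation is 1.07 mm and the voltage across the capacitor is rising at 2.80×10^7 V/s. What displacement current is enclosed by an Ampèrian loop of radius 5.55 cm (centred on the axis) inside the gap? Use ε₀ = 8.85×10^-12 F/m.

dE/dt = (dV/dt)/d = 2.617×10^10 V/(m·s); I_d = ε₀(πR²)(dE/dt) = (8.85×10^-12)(0.01867)(2.617×10^10) = 4.324×10^-3 A.
The field is uniform, so I_d,enc = I_d (r/R)² = (4.324×10^-3)(5.55/7.71)² = 2.24×10^-3 A.

2.24×10^-3 A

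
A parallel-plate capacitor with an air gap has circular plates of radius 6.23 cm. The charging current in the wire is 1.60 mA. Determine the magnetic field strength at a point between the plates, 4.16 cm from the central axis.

3.43×10^-9 T

By continuity the displacement current in the gap matches the conduction current: I_d = 1.60×10^-3 A.
∮B·dl = μ₀ I_d,enc with I_d,enc = I_d r²/R² = 7.134×10^-4 A; so B = μ₀ I_d,enc/(2πr) = 3.43×10^-9 T.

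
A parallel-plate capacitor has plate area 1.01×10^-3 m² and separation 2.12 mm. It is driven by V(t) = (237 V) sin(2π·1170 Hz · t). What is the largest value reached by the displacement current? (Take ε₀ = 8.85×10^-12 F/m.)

7.35×10^-6 A

The displacement current equals the conduction current C dV/dt, which peaks at C V₀ ω.
With C = ε₀A/d = (8.85×10^-12)(1.01×10^-3)/(2.12×10^-3) = 4.216×10^-12 F and ω = 2πf = 7351 rad/s, I_d,max = (4.216×10^-12)(237)(7351) = 7.35×10^-6 A.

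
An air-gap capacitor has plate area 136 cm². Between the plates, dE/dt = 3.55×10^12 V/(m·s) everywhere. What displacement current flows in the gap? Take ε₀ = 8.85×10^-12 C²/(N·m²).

0.427 A

With a uniform field, Φ_E = EA, so I_d = ε₀ A dE/dt = 0.427 A.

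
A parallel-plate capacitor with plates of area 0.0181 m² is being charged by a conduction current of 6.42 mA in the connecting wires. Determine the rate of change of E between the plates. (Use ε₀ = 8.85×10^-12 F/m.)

4.01×10^10 V/(m·s)

The displacement current between the plates equals the conduction current, I_d = 6.42 mA.
Since I_d = ε₀ A dE/dt, dE/dt = I_d/(ε₀A) = (6.42×10^-3)/((8.85×10^-12)(0.0181)) = 4.01×10^10 V/(m·s).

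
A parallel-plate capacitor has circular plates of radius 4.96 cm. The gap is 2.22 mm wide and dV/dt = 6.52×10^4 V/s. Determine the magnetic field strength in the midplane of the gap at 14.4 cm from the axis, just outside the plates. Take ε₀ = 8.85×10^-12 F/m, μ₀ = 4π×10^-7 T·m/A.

2.79×10^-12 T

dE/dt = (dV/dt)/d = 2.937×10^7 V/(m·s); I_d = ε₀(πR²)(dE/dt) = (8.85×10^-12)(7.729×10^-3)(2.937×10^7) = 2.009×10^-6 A.
Outside the plates the loop encloses all of I_d, so B·2πr = μ₀ I_d and B = 2.79×10^-12 T.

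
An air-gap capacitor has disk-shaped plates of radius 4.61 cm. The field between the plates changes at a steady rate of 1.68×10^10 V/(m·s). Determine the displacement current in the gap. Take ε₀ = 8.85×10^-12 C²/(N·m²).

I_d = ε₀ A (dE/dt) = (8.85×10^-12)(6.677×10^-3 m²)(1.68×10^10) = 9.93×10^-4 A.

9.93×10^-4 A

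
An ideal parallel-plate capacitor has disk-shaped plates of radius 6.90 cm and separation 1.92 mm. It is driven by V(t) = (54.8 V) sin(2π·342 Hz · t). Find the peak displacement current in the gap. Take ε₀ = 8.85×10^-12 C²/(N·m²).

The displacement current equals the conduction current C dV/dt, which peaks at C V₀ ω.
With C = ε₀A/d = (8.85×10^-12)(0.01496)/(1.92×10^-3) = 6.896×10^-11 F and ω = 2πf = 2149 rad/s, I_d,max = (6.896×10^-11)(54.8)(2149) = 8.12×10^-6 A.

8.12×10^-6 A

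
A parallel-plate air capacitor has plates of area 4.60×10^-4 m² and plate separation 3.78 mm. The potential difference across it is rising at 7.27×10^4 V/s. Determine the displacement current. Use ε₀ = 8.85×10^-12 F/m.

E = V/d so dE/dt = (dV/dt)/d = 1.923×10^7 V/(m·s), and I_d = ε₀ A dE/dt = (8.85×10^-12)(4.60×10^-4)(1.923×10^7) = 7.83×10^-8 A.

7.83×10^-8 A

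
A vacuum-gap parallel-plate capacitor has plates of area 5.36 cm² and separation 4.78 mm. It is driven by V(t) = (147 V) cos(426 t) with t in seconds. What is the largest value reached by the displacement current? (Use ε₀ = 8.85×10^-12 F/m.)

6.21×10^-8 A

The displacement current equals the conduction current C dV/dt, which peaks at C V₀ ω.
With C = ε₀A/d = (8.85×10^-12)(5.36×10^-4)/(4.78×10^-3) = 9.924×10^-13 F and ω = 426 rad/s, I_d,max = (9.924×10^-13)(147)(426) = 6.21×10^-8 A.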